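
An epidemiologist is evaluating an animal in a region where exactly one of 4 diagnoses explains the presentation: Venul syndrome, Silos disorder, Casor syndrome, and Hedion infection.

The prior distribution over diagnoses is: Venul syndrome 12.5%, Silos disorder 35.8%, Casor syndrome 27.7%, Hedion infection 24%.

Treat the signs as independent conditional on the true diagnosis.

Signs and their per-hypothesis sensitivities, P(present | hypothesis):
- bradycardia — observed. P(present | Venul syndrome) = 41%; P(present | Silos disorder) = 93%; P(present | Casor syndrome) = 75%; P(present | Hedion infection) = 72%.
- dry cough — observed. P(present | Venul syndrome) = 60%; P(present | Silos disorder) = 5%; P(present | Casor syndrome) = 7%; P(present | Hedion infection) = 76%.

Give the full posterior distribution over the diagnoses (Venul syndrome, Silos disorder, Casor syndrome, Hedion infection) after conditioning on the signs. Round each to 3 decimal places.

By Bayes' rule with conditional independence, the unnormalized weight for each hypothesis is prior × ∏ likelihoods:
  Venul syndrome: 0.125 × 0.41 × 0.60 = 0.03075
  Silos disorder: 0.358 × 0.93 × 0.05 = 0.016647
  Casor syndrome: 0.277 × 0.75 × 0.07 = 0.014543
  Hedion infection: 0.240 × 0.72 × 0.76 = 0.13133
Normalizing constant Z = 0.03075 + 0.016647 + 0.014543 + 0.13133 = 0.19327.
P(Venul syndrome | evidence) = 0.03075 / 0.19327 ≈ 0.159
P(Silos disorder | evidence) = 0.016647 / 0.19327 ≈ 0.086
P(Casor syndrome | evidence) = 0.014543 / 0.19327 ≈ 0.075
P(Hedion infection | evidence) = 0.13133 / 0.19327 ≈ 0.680

0.159, 0.086, 0.075, 0.680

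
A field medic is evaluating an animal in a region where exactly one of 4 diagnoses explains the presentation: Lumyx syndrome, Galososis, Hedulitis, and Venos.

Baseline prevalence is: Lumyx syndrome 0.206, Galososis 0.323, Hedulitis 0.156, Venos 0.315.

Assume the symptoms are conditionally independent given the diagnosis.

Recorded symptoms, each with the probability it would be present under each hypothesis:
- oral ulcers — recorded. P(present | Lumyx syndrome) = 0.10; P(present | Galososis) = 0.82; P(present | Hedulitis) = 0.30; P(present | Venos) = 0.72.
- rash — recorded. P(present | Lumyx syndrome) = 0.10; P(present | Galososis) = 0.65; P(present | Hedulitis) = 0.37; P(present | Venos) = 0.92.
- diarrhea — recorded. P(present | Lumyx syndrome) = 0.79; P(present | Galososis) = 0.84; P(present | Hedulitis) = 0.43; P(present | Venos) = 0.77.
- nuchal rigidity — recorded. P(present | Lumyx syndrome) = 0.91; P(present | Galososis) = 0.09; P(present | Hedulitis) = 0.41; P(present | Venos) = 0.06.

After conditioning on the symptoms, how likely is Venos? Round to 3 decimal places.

0.355

For each hypothesis, the unnormalized posterior weight is prior × product of the symptom likelihoods:
  Lumyx syndrome: 0.206 × 0.10 × 0.10 × 0.79 × 0.91 = 0.0014809
  Galososis: 0.323 × 0.82 × 0.65 × 0.84 × 0.09 = 0.013015
  Hedulitis: 0.156 × 0.30 × 0.37 × 0.43 × 0.41 = 0.0030528
  Venos: 0.315 × 0.72 × 0.92 × 0.77 × 0.06 = 0.0096399
The unnormalized weights sum to 0.027189.
P(Venos | evidence) = 0.0096399 / 0.027189 ≈ 0.355.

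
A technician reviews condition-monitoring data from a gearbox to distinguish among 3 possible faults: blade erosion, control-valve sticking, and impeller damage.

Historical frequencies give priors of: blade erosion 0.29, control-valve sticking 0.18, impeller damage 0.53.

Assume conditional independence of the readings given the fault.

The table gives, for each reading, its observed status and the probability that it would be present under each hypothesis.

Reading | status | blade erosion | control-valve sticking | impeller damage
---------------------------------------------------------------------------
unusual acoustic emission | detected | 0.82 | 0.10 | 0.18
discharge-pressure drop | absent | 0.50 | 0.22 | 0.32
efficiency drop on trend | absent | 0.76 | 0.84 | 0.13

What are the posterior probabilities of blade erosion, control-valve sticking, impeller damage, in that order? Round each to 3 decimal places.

By Bayes' rule with conditional independence, the unnormalized weight for each hypothesis is prior × ∏ likelihoods (using 1 − P(present | H) for each absent reading):
  blade erosion: 0.29 × 0.82 × (1 − 0.50) × (1 − 0.76) = 0.028536
  control-valve sticking: 0.18 × 0.10 × (1 − 0.22) × (1 − 0.84) = 0.0022464
  impeller damage: 0.53 × 0.18 × (1 − 0.32) × (1 − 0.13) = 0.056439
Marginal likelihood of the evidence = 0.087221.
P(blade erosion | evidence) = 0.028536 / 0.087221 ≈ 0.327
P(control-valve sticking | evidence) = 0.0022464 / 0.087221 ≈ 0.026
P(impeller damage | evidence) = 0.056439 / 0.087221 ≈ 0.647

0.327, 0.026, 0.647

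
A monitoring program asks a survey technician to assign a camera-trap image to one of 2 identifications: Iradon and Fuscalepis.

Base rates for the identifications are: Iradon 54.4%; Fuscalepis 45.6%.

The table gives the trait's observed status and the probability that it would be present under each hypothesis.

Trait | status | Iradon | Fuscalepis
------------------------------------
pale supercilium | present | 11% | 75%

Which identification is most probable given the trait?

Fuscalepis

For each hypothesis, the unnormalized posterior weight is prior × likelihood:
  Iradon: 0.544 × 0.11 = 0.05984
  Fuscalepis: 0.456 × 0.75 = 0.342
Normalizing constant Z = 0.05984 + 0.342 = 0.40184.
P(Iradon | evidence) ≈ 0.05984 / 0.40184 ≈ 0.149
P(Fuscalepis | evidence) ≈ 0.342 / 0.40184 ≈ 0.851
The largest is 0.851, so Fuscalepis is most probable.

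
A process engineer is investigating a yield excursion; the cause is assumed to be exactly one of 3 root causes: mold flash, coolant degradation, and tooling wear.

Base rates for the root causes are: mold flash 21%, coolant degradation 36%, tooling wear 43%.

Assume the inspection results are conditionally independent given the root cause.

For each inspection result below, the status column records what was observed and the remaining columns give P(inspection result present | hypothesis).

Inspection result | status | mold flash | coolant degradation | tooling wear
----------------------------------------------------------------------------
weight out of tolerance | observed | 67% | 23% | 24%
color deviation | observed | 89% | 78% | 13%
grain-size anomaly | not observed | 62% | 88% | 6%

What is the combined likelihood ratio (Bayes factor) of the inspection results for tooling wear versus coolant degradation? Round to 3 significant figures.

Take the product of per-inspection result likelihoods under each hypothesis (using 1 − P(present | H) for each absent inspection result), then divide.
  tooling wear: 0.24 × 0.13 × (1 − 0.06) = 0.029328
  coolant degradation: 0.23 × 0.78 × (1 − 0.88) = 0.021528
Bayes factor = 0.029328 / 0.021528 ≈ 1.36

1.36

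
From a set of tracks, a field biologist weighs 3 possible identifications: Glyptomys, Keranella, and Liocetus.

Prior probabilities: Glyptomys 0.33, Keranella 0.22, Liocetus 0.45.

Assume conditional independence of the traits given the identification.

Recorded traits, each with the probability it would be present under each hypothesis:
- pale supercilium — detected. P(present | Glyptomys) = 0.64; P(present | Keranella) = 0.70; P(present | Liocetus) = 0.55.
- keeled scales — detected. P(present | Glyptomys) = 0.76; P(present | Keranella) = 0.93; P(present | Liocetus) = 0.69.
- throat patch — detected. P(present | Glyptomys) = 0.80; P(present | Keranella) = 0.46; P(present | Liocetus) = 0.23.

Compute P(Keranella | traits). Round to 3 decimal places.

0.282

Multiply each prior by the joint likelihood of the trait pattern:
  Glyptomys: 0.33 × 0.64 × 0.76 × 0.80 = 0.12841
  Keranella: 0.22 × 0.70 × 0.93 × 0.46 = 0.065881
  Liocetus: 0.45 × 0.55 × 0.69 × 0.23 = 0.039278
Marginal likelihood of the evidence = 0.23357.
P(Keranella | evidence) = 0.065881 / 0.23357 ≈ 0.282.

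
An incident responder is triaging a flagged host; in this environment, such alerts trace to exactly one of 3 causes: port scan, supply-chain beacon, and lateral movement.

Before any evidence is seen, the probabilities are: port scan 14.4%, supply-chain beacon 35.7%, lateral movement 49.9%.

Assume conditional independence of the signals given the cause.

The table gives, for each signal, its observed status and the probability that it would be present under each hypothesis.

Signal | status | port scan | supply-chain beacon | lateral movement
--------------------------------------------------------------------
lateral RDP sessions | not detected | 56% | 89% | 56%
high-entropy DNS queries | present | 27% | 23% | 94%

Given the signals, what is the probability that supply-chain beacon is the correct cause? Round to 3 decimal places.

By Bayes' rule with conditional independence, the unnormalized weight for each hypothesis is prior × ∏ likelihoods (using 1 − P(present | H) for each absent signal):
  port scan: 0.144 × (1 − 0.56) × 0.27 = 0.017107
  supply-chain beacon: 0.357 × (1 − 0.89) × 0.23 = 0.0090321
  lateral movement: 0.499 × (1 − 0.56) × 0.94 = 0.20639
Normalizing constant Z = 0.017107 + 0.0090321 + 0.20639 = 0.23253.
P(supply-chain beacon | evidence) = 0.0090321 / 0.23253 ≈ 0.039.

0.039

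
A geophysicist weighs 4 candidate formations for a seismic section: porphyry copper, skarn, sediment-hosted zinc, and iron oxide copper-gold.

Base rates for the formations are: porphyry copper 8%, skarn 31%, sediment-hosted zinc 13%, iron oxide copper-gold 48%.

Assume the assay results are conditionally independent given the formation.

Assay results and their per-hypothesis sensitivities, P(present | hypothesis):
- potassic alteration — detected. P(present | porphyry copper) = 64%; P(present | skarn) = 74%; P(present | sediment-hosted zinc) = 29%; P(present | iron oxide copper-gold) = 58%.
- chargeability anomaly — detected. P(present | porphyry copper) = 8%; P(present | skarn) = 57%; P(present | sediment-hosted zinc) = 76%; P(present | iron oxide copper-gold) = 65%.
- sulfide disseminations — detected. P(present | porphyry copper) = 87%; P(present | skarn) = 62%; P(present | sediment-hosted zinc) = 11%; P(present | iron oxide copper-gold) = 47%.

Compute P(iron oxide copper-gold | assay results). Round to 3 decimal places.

0.492

For each hypothesis, the unnormalized posterior weight is prior × product of the assay result likelihoods:
  porphyry copper: 0.08 × 0.64 × 0.08 × 0.87 = 0.0035635
  skarn: 0.31 × 0.74 × 0.57 × 0.62 = 0.08107
  sediment-hosted zinc: 0.13 × 0.29 × 0.76 × 0.11 = 0.0031517
  iron oxide copper-gold: 0.48 × 0.58 × 0.65 × 0.47 = 0.085051
Normalizing constant Z = 0.0035635 + 0.08107 + 0.0031517 + 0.085051 = 0.17284.
P(iron oxide copper-gold | evidence) = 0.085051 / 0.17284 ≈ 0.492.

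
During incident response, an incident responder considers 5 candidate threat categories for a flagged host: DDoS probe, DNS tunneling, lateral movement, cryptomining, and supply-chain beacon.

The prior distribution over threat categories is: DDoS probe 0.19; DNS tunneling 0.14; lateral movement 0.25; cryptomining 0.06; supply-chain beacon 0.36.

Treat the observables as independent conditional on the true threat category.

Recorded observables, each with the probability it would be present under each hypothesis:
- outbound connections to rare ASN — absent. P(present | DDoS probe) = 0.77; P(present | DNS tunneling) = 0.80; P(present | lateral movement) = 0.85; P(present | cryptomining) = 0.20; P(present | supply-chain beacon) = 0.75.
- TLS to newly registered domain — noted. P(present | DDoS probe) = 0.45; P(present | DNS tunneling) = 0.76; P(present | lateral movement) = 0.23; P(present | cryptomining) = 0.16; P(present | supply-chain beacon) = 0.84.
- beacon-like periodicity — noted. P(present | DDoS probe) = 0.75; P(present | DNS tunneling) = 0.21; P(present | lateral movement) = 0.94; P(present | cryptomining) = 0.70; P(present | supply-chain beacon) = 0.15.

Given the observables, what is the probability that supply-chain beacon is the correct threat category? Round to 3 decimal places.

By Bayes' rule with conditional independence, the unnormalized weight for each hypothesis is prior × ∏ likelihoods (using 1 − P(present | H) for each absent observable):
  DDoS probe: 0.19 × (1 − 0.77) × 0.45 × 0.75 = 0.014749
  DNS tunneling: 0.14 × (1 − 0.80) × 0.76 × 0.21 = 0.0044688
  lateral movement: 0.25 × (1 − 0.85) × 0.23 × 0.94 = 0.0081075
  cryptomining: 0.06 × (1 − 0.20) × 0.16 × 0.70 = 0.005376
  supply-chain beacon: 0.36 × (1 − 0.75) × 0.84 × 0.15 = 0.01134
The unnormalized weights sum to 0.044041.
P(supply-chain beacon | evidence) = 0.01134 / 0.044041 ≈ 0.257.

0.257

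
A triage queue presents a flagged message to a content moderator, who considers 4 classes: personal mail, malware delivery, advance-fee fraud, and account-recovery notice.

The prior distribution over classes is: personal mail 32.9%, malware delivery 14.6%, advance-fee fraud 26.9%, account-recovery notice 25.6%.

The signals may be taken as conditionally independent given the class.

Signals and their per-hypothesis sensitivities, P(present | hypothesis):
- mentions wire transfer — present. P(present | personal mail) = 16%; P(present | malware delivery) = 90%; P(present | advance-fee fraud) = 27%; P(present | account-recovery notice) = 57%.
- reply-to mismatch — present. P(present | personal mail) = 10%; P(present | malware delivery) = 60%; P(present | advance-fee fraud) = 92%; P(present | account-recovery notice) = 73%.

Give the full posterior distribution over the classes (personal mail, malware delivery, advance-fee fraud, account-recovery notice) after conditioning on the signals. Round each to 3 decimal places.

For each hypothesis, the unnormalized posterior weight is prior × product of the signal likelihoods:
  personal mail: 0.329 × 0.16 × 0.10 = 0.005264
  malware delivery: 0.146 × 0.90 × 0.60 = 0.07884
  advance-fee fraud: 0.269 × 0.27 × 0.92 = 0.06682
  account-recovery notice: 0.256 × 0.57 × 0.73 = 0.10652
Normalizing constant Z = 0.005264 + 0.07884 + 0.06682 + 0.10652 = 0.25745.
P(personal mail | evidence) = 0.005264 / 0.25745 ≈ 0.020
P(malware delivery | evidence) = 0.07884 / 0.25745 ≈ 0.306
P(advance-fee fraud | evidence) = 0.06682 / 0.25745 ≈ 0.260
P(account-recovery notice | evidence) = 0.10652 / 0.25745 ≈ 0.414

0.020, 0.306, 0.260, 0.414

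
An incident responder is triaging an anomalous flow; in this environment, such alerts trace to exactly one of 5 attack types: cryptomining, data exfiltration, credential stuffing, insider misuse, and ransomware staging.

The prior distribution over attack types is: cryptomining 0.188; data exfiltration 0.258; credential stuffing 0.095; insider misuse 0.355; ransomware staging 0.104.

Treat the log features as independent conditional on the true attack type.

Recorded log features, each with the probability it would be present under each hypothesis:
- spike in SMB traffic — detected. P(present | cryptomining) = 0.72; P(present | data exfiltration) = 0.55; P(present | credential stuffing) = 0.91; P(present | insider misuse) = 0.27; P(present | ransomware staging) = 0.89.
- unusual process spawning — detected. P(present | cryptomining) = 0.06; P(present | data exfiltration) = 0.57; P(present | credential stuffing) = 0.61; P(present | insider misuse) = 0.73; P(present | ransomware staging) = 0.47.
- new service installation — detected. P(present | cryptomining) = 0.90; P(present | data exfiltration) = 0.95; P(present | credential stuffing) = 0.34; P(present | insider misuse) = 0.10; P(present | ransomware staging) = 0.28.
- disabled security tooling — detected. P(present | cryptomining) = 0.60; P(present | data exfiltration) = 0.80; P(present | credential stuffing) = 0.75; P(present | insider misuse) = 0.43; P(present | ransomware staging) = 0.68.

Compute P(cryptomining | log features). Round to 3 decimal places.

0.048

For each hypothesis, the unnormalized posterior weight is prior × product of the log feature likelihoods:
  cryptomining: 0.188 × 0.72 × 0.06 × 0.90 × 0.60 = 0.0043857
  data exfiltration: 0.258 × 0.55 × 0.57 × 0.95 × 0.80 = 0.061471
  credential stuffing: 0.095 × 0.91 × 0.61 × 0.34 × 0.75 = 0.013447
  insider misuse: 0.355 × 0.27 × 0.73 × 0.10 × 0.43 = 0.0030087
  ransomware staging: 0.104 × 0.89 × 0.47 × 0.28 × 0.68 = 0.008283
Normalizing constant Z = 0.0043857 + 0.061471 + 0.013447 + 0.0030087 + 0.008283 = 0.090596.
P(cryptomining | evidence) = 0.0043857 / 0.090596 ≈ 0.048.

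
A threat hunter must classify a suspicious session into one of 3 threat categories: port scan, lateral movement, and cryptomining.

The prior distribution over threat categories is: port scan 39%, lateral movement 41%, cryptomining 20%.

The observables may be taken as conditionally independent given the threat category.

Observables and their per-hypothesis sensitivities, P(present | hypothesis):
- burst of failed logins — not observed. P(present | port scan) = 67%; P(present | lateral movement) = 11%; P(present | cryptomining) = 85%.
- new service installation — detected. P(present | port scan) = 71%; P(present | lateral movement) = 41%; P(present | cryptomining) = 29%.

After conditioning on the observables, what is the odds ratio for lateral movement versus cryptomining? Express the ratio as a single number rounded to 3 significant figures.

17.2

Posterior odds equal prior odds times the likelihood ratio; only the two competing hypotheses matter (using 1 − P(present | H) for each absent observable).
  lateral movement: 0.41 × (1 − 0.11) × 0.41 = 0.14961
  cryptomining: 0.20 × (1 − 0.85) × 0.29 = 0.0087
Posterior odds = 0.14961 / 0.0087 ≈ 17.2.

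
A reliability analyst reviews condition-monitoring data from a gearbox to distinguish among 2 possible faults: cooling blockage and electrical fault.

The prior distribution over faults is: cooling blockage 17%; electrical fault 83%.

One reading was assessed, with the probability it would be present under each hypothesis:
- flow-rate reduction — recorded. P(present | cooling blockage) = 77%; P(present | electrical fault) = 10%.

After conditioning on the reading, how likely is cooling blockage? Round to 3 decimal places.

0.612

Multiply each prior by the likelihood of the reading:
  cooling blockage: 0.17 × 0.77 = 0.1309
  electrical fault: 0.83 × 0.10 = 0.083
The unnormalized weights sum to 0.2139.
P(cooling blockage | evidence) = 0.1309 / 0.2139 ≈ 0.612.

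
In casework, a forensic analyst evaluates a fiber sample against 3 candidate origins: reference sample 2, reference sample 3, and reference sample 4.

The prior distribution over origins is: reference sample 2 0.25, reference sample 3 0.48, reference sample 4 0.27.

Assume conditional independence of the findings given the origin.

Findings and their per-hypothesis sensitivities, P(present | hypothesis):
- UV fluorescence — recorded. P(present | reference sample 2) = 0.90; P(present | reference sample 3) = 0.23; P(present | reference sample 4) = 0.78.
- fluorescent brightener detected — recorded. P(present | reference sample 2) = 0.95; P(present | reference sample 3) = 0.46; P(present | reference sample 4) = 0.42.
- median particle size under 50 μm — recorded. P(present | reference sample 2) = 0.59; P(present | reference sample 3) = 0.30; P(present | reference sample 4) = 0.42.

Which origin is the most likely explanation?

reference sample 2

Multiply each prior by the joint likelihood of the evidence pattern:
  reference sample 2: 0.25 × 0.90 × 0.95 × 0.59 = 0.12611
  reference sample 3: 0.48 × 0.23 × 0.46 × 0.30 = 0.015235
  reference sample 4: 0.27 × 0.78 × 0.42 × 0.42 = 0.03715
The unnormalized weights sum to 0.1785.
P(reference sample 2 | evidence) ≈ 0.12611 / 0.1785 ≈ 0.707
P(reference sample 3 | evidence) ≈ 0.015235 / 0.1785 ≈ 0.085
P(reference sample 4 | evidence) ≈ 0.03715 / 0.1785 ≈ 0.208
The largest is 0.707, so reference sample 2 is most probable.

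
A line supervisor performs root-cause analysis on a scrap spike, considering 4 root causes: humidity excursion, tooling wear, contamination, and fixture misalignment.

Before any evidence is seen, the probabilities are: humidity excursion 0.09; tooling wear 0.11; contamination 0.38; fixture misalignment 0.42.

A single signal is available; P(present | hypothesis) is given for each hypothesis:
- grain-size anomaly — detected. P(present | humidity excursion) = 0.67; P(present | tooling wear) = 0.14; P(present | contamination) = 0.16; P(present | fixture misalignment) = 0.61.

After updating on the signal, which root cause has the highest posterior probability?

By Bayes' rule, the unnormalized weight for each hypothesis is prior × likelihood:
  humidity excursion: 0.09 × 0.67 = 0.0603
  tooling wear: 0.11 × 0.14 = 0.0154
  contamination: 0.38 × 0.16 = 0.0608
  fixture misalignment: 0.42 × 0.61 = 0.2562
The unnormalized weights sum to 0.3927.
P(humidity excursion | evidence) ≈ 0.0603 / 0.3927 ≈ 0.154
P(tooling wear | evidence) ≈ 0.0154 / 0.3927 ≈ 0.039
P(contamination | evidence) ≈ 0.0608 / 0.3927 ≈ 0.155
P(fixture misalignment | evidence) ≈ 0.2562 / 0.3927 ≈ 0.652
The largest is 0.652, so fixture misalignment is most probable.

fixture misalignment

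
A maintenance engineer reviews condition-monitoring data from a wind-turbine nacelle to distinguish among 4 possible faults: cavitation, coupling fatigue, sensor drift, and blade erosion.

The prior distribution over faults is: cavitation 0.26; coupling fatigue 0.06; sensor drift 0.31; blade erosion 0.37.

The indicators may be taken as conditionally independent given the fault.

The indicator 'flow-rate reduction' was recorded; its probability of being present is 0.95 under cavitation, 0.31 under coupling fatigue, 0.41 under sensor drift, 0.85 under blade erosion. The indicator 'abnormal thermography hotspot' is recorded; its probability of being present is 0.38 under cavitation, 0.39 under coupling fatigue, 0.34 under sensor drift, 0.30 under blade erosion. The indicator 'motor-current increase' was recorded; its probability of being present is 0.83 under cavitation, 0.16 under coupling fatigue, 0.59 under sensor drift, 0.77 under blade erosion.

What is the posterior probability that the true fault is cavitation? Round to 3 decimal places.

0.440

Multiply each prior by the joint likelihood of the indicator pattern:
  cavitation: 0.26 × 0.95 × 0.38 × 0.83 = 0.077904
  coupling fatigue: 0.06 × 0.31 × 0.39 × 0.16 = 0.0011606
  sensor drift: 0.31 × 0.41 × 0.34 × 0.59 = 0.025496
  blade erosion: 0.37 × 0.85 × 0.30 × 0.77 = 0.07265
Normalizing constant Z = 0.077904 + 0.0011606 + 0.025496 + 0.07265 = 0.17721.
P(cavitation | evidence) = 0.077904 / 0.17721 ≈ 0.440.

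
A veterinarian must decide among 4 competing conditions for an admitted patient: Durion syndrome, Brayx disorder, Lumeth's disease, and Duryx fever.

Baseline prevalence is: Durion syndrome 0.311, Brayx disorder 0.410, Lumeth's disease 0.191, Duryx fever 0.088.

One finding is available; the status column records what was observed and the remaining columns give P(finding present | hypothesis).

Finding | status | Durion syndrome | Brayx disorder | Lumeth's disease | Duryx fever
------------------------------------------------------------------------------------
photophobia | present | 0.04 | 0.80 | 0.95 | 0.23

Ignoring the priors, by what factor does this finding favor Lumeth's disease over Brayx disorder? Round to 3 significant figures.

1.19

The Bayes factor is the ratio of the two likelihoods.
  Lumeth's disease: 0.95
  Brayx disorder: 0.8
Bayes factor = 0.95 / 0.8 ≈ 1.19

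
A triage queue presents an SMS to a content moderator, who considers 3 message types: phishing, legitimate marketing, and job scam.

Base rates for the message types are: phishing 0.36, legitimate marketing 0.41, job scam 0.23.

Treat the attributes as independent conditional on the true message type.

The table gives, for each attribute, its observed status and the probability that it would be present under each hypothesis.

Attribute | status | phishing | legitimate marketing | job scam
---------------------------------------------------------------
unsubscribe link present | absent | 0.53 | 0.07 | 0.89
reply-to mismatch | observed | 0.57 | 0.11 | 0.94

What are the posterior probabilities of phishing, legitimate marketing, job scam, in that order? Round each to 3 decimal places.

0.595, 0.259, 0.147

By Bayes' rule with conditional independence, the unnormalized weight for each hypothesis is prior × ∏ likelihoods (using 1 − P(present | H) for each absent attribute):
  phishing: 0.36 × (1 − 0.53) × 0.57 = 0.096444
  legitimate marketing: 0.41 × (1 − 0.07) × 0.11 = 0.041943
  job scam: 0.23 × (1 − 0.89) × 0.94 = 0.023782
The unnormalized weights sum to 0.16217.
P(phishing | evidence) = 0.096444 / 0.16217 ≈ 0.595
P(legitimate marketing | evidence) = 0.041943 / 0.16217 ≈ 0.259
P(job scam | evidence) = 0.023782 / 0.16217 ≈ 0.147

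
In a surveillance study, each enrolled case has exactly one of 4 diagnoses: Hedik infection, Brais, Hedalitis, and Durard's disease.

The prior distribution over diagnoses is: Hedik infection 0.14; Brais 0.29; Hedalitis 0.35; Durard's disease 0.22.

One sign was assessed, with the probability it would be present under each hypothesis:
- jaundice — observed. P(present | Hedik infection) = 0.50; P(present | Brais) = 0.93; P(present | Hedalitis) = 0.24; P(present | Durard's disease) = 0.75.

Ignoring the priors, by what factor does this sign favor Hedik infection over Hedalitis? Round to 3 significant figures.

2.08

The Bayes factor is the ratio of the two likelihoods.
  Hedik infection: 0.5
  Hedalitis: 0.24
Bayes factor = 0.5 / 0.24 ≈ 2.08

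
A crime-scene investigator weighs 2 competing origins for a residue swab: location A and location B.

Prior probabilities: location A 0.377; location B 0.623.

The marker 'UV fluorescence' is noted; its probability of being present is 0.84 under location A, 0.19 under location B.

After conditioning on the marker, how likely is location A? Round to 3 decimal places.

For each hypothesis, the unnormalized posterior weight is prior × likelihood:
  location A: 0.377 × 0.84 = 0.31668
  location B: 0.623 × 0.19 = 0.11837
The unnormalized weights sum to 0.43505.
P(location A | evidence) = 0.31668 / 0.43505 ≈ 0.728.

0.728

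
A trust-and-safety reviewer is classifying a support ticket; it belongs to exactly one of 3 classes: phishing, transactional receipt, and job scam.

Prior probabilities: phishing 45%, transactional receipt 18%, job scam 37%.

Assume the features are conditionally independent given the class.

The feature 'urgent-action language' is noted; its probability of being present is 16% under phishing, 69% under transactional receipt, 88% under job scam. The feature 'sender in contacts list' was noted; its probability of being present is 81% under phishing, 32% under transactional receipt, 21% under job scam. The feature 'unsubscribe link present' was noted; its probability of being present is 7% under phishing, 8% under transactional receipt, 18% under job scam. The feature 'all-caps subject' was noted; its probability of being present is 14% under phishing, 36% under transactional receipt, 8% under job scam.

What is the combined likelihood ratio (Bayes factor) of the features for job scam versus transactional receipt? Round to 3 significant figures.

Take the product of per-feature likelihoods under each hypothesis, then divide.
  job scam: 0.88 × 0.21 × 0.18 × 0.08 = 0.0026611
  transactional receipt: 0.69 × 0.32 × 0.08 × 0.36 = 0.006359
Bayes factor = 0.0026611 / 0.006359 ≈ 0.418

0.418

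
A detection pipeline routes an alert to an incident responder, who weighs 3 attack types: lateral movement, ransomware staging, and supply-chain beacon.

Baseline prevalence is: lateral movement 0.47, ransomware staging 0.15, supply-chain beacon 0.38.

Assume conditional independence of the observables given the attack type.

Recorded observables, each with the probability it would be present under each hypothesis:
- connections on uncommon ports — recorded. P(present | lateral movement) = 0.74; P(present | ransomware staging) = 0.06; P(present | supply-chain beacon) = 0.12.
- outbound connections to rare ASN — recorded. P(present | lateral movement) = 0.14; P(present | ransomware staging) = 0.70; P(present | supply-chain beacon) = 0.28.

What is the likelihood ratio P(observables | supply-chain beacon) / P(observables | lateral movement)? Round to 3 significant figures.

0.324

Take the product of per-observable likelihoods under each hypothesis, then divide.
  supply-chain beacon: 0.12 × 0.28 = 0.0336
  lateral movement: 0.74 × 0.14 = 0.1036
Bayes factor = 0.0336 / 0.1036 ≈ 0.324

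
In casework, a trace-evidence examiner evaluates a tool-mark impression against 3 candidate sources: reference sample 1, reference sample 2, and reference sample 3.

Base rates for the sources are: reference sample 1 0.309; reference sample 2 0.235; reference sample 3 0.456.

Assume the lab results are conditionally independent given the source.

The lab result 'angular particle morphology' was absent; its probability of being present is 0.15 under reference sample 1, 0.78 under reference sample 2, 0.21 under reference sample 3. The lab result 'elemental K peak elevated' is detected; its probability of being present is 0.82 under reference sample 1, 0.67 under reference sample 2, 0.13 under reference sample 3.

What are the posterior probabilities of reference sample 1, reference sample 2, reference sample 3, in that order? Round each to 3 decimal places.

0.726, 0.117, 0.158

Multiply each prior by the joint likelihood of the lab result pattern (using 1 − P(present | H) for each absent lab result):
  reference sample 1: 0.309 × (1 − 0.15) × 0.82 = 0.21537
  reference sample 2: 0.235 × (1 − 0.78) × 0.67 = 0.034639
  reference sample 3: 0.456 × (1 − 0.21) × 0.13 = 0.046831
Normalizing constant Z = 0.21537 + 0.034639 + 0.046831 = 0.29684.
P(reference sample 1 | evidence) = 0.21537 / 0.29684 ≈ 0.726
P(reference sample 2 | evidence) = 0.034639 / 0.29684 ≈ 0.117
P(reference sample 3 | evidence) = 0.046831 / 0.29684 ≈ 0.158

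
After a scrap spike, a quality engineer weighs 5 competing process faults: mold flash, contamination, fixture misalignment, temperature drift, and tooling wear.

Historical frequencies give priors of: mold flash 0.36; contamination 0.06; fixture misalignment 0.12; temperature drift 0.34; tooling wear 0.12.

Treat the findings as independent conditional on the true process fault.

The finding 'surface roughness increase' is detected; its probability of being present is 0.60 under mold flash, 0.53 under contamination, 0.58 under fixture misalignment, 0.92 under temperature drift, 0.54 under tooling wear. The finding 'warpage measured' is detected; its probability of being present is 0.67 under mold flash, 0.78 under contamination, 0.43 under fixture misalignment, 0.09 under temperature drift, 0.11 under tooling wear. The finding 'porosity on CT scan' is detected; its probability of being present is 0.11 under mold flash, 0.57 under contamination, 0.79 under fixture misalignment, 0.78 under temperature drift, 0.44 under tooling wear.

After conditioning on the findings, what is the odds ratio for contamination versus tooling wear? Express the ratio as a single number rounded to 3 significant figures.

The normalizing constant cancels in an odds ratio, so compute prior × likelihood for the two hypotheses only:
  contamination: 0.06 × 0.53 × 0.78 × 0.57 = 0.014138
  tooling wear: 0.12 × 0.54 × 0.11 × 0.44 = 0.0031363
Posterior odds = 0.014138 / 0.0031363 ≈ 4.51.

4.51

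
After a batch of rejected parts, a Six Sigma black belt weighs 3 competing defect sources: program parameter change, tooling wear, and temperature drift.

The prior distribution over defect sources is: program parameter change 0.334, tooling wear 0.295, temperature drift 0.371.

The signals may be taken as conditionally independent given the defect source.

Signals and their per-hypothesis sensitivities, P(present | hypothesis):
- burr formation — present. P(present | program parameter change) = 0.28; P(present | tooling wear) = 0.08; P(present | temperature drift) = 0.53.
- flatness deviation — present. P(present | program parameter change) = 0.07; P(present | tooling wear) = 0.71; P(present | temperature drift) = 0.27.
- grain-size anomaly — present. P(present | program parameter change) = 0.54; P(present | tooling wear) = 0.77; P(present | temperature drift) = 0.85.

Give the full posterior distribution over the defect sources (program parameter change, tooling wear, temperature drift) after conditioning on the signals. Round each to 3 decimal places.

0.057, 0.210, 0.733

By Bayes' rule with conditional independence, the unnormalized weight for each hypothesis is prior × ∏ likelihoods:
  program parameter change: 0.334 × 0.28 × 0.07 × 0.54 = 0.0035351
  tooling wear: 0.295 × 0.08 × 0.71 × 0.77 = 0.012902
  temperature drift: 0.371 × 0.53 × 0.27 × 0.85 = 0.045127
Normalizing constant Z = 0.0035351 + 0.012902 + 0.045127 = 0.061564.
P(program parameter change | evidence) = 0.0035351 / 0.061564 ≈ 0.057
P(tooling wear | evidence) = 0.012902 / 0.061564 ≈ 0.210
P(temperature drift | evidence) = 0.045127 / 0.061564 ≈ 0.733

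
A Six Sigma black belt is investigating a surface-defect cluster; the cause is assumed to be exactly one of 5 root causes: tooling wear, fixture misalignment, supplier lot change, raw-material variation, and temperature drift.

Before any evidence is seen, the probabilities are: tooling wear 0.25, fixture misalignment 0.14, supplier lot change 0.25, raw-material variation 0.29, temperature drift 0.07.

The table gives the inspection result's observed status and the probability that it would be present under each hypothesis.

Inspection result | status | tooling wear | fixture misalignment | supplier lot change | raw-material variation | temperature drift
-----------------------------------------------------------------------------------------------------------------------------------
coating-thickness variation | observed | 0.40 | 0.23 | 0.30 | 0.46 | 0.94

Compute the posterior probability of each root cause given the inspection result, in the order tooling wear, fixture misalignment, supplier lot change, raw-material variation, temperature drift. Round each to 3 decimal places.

0.246, 0.079, 0.185, 0.328, 0.162

For each hypothesis, the unnormalized posterior weight is prior × likelihood:
  tooling wear: 0.25 × 0.40 = 0.1
  fixture misalignment: 0.14 × 0.23 = 0.0322
  supplier lot change: 0.25 × 0.30 = 0.075
  raw-material variation: 0.29 × 0.46 = 0.1334
  temperature drift: 0.07 × 0.94 = 0.0658
The unnormalized weights sum to 0.4064.
P(tooling wear | evidence) = 0.1 / 0.4064 ≈ 0.246
P(fixture misalignment | evidence) = 0.0322 / 0.4064 ≈ 0.079
P(supplier lot change | evidence) = 0.075 / 0.4064 ≈ 0.185
P(raw-material variation | evidence) = 0.1334 / 0.4064 ≈ 0.328
P(temperature drift | evidence) = 0.0658 / 0.4064 ≈ 0.162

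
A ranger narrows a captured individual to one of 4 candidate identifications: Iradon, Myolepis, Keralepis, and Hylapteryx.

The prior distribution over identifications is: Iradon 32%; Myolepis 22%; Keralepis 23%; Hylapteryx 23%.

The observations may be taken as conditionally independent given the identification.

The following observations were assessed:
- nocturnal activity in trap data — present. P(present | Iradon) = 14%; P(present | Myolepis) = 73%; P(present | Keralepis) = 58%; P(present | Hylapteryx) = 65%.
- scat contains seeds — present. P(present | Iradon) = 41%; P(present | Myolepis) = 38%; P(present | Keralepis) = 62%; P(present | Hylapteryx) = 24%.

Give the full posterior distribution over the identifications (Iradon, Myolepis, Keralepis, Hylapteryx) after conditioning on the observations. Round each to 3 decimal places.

0.093, 0.308, 0.418, 0.181

By Bayes' rule with conditional independence, the unnormalized weight for each hypothesis is prior × ∏ likelihoods:
  Iradon: 0.32 × 0.14 × 0.41 = 0.018368
  Myolepis: 0.22 × 0.73 × 0.38 = 0.061028
  Keralepis: 0.23 × 0.58 × 0.62 = 0.082708
  Hylapteryx: 0.23 × 0.65 × 0.24 = 0.03588
Marginal likelihood of the evidence = 0.19798.
P(Iradon | evidence) = 0.018368 / 0.19798 ≈ 0.093
P(Myolepis | evidence) = 0.061028 / 0.19798 ≈ 0.308
P(Keralepis | evidence) = 0.082708 / 0.19798 ≈ 0.418
P(Hylapteryx | evidence) = 0.03588 / 0.19798 ≈ 0.181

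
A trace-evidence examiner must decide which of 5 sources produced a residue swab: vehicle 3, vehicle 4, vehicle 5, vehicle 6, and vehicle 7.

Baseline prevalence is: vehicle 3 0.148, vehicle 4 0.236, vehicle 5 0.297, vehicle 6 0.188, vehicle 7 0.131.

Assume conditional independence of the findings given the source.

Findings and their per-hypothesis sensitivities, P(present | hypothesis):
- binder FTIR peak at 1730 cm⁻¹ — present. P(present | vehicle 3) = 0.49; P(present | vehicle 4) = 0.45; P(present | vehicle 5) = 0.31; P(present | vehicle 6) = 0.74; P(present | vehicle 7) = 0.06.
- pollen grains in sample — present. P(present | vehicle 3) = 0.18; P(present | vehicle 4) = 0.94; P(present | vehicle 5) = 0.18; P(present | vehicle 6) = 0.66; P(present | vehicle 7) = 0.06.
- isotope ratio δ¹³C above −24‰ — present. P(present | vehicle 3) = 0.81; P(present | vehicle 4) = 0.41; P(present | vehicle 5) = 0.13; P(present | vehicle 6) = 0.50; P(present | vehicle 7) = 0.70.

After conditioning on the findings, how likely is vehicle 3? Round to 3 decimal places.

0.106

For each hypothesis, the unnormalized posterior weight is prior × product of the finding likelihoods:
  vehicle 3: 0.148 × 0.49 × 0.18 × 0.81 = 0.010573
  vehicle 4: 0.236 × 0.45 × 0.94 × 0.41 = 0.040929
  vehicle 5: 0.297 × 0.31 × 0.18 × 0.13 = 0.0021544
  vehicle 6: 0.188 × 0.74 × 0.66 × 0.50 = 0.04591
  vehicle 7: 0.131 × 0.06 × 0.06 × 0.70 = 0.00033012
The unnormalized weights sum to 0.099897.
P(vehicle 3 | evidence) = 0.010573 / 0.099897 ≈ 0.106.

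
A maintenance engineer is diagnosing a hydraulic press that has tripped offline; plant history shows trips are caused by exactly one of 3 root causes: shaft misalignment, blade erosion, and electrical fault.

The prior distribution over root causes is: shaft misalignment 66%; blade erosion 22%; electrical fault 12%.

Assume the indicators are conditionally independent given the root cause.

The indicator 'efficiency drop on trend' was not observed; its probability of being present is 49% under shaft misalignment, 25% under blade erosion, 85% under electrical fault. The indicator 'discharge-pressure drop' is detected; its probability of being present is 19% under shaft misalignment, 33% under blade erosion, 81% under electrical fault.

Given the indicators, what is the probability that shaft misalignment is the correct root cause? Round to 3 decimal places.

Multiply each prior by the joint likelihood of the indicator pattern (using 1 − P(present | H) for each absent indicator):
  shaft misalignment: 0.66 × (1 − 0.49) × 0.19 = 0.063954
  blade erosion: 0.22 × (1 − 0.25) × 0.33 = 0.05445
  electrical fault: 0.12 × (1 − 0.85) × 0.81 = 0.01458
Normalizing constant Z = 0.063954 + 0.05445 + 0.01458 = 0.13298.
P(shaft misalignment | evidence) = 0.063954 / 0.13298 ≈ 0.481.

0.481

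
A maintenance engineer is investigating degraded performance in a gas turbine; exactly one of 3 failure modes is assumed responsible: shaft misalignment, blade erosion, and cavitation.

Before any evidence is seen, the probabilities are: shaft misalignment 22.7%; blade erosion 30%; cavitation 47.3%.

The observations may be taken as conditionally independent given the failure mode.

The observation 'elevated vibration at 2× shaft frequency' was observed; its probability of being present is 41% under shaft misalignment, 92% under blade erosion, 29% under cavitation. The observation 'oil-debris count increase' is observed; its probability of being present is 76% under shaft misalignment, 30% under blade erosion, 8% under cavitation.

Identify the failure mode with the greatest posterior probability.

blade erosion

For each hypothesis, the unnormalized posterior weight is prior × product of the observation likelihoods:
  shaft misalignment: 0.227 × 0.41 × 0.76 = 0.070733
  blade erosion: 0.300 × 0.92 × 0.30 = 0.0828
  cavitation: 0.473 × 0.29 × 0.08 = 0.010974
The unnormalized weights sum to 0.16451.
P(shaft misalignment | evidence) ≈ 0.070733 / 0.16451 ≈ 0.430
P(blade erosion | evidence) ≈ 0.0828 / 0.16451 ≈ 0.503
P(cavitation | evidence) ≈ 0.010974 / 0.16451 ≈ 0.067
The largest is 0.503, so blade erosion is most probable.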